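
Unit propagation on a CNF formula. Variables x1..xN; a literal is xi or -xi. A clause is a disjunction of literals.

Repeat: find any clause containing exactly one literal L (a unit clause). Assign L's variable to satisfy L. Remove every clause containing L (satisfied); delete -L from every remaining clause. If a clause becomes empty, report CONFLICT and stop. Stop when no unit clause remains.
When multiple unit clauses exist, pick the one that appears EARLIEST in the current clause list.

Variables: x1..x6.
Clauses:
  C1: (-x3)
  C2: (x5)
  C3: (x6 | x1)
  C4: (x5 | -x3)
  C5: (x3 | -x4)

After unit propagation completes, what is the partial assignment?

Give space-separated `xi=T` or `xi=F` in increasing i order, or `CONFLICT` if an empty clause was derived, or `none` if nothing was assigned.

unit clause [-3] forces x3=F; simplify:
  drop 3 from [3, -4] -> [-4]
  satisfied 2 clause(s); 3 remain; assigned so far: [3]
unit clause [5] forces x5=T; simplify:
  satisfied 1 clause(s); 2 remain; assigned so far: [3, 5]
unit clause [-4] forces x4=F; simplify:
  satisfied 1 clause(s); 1 remain; assigned so far: [3, 4, 5]

Answer: x3=F x4=F x5=T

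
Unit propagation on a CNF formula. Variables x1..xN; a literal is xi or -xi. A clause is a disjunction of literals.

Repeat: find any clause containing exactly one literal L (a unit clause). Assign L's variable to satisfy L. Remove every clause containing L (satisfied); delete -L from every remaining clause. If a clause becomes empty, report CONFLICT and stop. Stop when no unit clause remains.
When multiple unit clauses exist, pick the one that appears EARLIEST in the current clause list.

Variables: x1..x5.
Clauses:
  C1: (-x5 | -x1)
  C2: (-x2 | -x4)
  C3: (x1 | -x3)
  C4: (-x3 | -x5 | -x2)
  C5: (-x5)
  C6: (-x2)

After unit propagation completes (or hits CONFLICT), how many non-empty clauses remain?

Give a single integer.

Answer: 1

Derivation:
unit clause [-5] forces x5=F; simplify:
  satisfied 3 clause(s); 3 remain; assigned so far: [5]
unit clause [-2] forces x2=F; simplify:
  satisfied 2 clause(s); 1 remain; assigned so far: [2, 5]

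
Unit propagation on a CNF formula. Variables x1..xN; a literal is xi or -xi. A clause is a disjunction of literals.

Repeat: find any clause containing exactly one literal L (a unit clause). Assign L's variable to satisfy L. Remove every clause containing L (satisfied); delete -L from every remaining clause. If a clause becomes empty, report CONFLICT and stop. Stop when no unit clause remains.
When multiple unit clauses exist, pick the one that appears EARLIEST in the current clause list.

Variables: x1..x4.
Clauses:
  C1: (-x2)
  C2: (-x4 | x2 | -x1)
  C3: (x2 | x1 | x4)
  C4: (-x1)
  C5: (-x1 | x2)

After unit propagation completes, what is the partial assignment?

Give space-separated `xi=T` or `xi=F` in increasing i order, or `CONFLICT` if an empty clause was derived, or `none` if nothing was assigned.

Answer: x1=F x2=F x4=T

Derivation:
unit clause [-2] forces x2=F; simplify:
  drop 2 from [-4, 2, -1] -> [-4, -1]
  drop 2 from [2, 1, 4] -> [1, 4]
  drop 2 from [-1, 2] -> [-1]
  satisfied 1 clause(s); 4 remain; assigned so far: [2]
unit clause [-1] forces x1=F; simplify:
  drop 1 from [1, 4] -> [4]
  satisfied 3 clause(s); 1 remain; assigned so far: [1, 2]
unit clause [4] forces x4=T; simplify:
  satisfied 1 clause(s); 0 remain; assigned so far: [1, 2, 4]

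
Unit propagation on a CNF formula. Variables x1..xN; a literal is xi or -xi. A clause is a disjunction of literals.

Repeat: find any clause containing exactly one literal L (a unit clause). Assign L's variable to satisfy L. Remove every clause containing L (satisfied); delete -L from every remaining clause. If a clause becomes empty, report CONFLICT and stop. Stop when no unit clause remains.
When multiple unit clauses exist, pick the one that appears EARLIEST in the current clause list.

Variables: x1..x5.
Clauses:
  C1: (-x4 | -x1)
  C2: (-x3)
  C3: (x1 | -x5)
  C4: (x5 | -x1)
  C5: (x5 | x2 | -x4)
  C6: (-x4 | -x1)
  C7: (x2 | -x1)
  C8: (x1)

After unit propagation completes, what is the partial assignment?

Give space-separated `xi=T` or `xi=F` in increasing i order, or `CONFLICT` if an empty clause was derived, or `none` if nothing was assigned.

Answer: x1=T x2=T x3=F x4=F x5=T

Derivation:
unit clause [-3] forces x3=F; simplify:
  satisfied 1 clause(s); 7 remain; assigned so far: [3]
unit clause [1] forces x1=T; simplify:
  drop -1 from [-4, -1] -> [-4]
  drop -1 from [5, -1] -> [5]
  drop -1 from [-4, -1] -> [-4]
  drop -1 from [2, -1] -> [2]
  satisfied 2 clause(s); 5 remain; assigned so far: [1, 3]
unit clause [-4] forces x4=F; simplify:
  satisfied 3 clause(s); 2 remain; assigned so far: [1, 3, 4]
unit clause [5] forces x5=T; simplify:
  satisfied 1 clause(s); 1 remain; assigned so far: [1, 3, 4, 5]
unit clause [2] forces x2=T; simplify:
  satisfied 1 clause(s); 0 remain; assigned so far: [1, 2, 3, 4, 5]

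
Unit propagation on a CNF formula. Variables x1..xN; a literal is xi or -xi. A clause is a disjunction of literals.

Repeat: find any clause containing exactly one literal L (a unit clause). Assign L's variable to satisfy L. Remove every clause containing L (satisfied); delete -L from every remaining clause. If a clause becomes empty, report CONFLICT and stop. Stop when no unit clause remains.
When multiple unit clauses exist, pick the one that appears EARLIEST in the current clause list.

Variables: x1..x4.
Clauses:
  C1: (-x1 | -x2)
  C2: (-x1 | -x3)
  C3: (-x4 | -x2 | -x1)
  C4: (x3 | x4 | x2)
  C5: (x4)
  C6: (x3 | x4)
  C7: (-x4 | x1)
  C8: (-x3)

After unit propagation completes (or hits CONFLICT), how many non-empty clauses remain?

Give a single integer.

unit clause [4] forces x4=T; simplify:
  drop -4 from [-4, -2, -1] -> [-2, -1]
  drop -4 from [-4, 1] -> [1]
  satisfied 3 clause(s); 5 remain; assigned so far: [4]
unit clause [1] forces x1=T; simplify:
  drop -1 from [-1, -2] -> [-2]
  drop -1 from [-1, -3] -> [-3]
  drop -1 from [-2, -1] -> [-2]
  satisfied 1 clause(s); 4 remain; assigned so far: [1, 4]
unit clause [-2] forces x2=F; simplify:
  satisfied 2 clause(s); 2 remain; assigned so far: [1, 2, 4]
unit clause [-3] forces x3=F; simplify:
  satisfied 2 clause(s); 0 remain; assigned so far: [1, 2, 3, 4]

Answer: 0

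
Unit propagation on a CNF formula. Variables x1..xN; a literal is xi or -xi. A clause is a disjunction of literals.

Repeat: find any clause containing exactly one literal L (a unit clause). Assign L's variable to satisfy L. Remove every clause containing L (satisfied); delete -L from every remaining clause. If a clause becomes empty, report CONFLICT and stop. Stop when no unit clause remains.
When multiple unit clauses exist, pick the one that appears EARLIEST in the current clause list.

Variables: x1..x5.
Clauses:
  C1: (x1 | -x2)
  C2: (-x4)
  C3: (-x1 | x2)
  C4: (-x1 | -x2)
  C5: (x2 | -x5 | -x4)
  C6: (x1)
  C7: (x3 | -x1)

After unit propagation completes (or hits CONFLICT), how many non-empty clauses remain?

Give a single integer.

Answer: 1

Derivation:
unit clause [-4] forces x4=F; simplify:
  satisfied 2 clause(s); 5 remain; assigned so far: [4]
unit clause [1] forces x1=T; simplify:
  drop -1 from [-1, 2] -> [2]
  drop -1 from [-1, -2] -> [-2]
  drop -1 from [3, -1] -> [3]
  satisfied 2 clause(s); 3 remain; assigned so far: [1, 4]
unit clause [2] forces x2=T; simplify:
  drop -2 from [-2] -> [] (empty!)
  satisfied 1 clause(s); 2 remain; assigned so far: [1, 2, 4]
CONFLICT (empty clause)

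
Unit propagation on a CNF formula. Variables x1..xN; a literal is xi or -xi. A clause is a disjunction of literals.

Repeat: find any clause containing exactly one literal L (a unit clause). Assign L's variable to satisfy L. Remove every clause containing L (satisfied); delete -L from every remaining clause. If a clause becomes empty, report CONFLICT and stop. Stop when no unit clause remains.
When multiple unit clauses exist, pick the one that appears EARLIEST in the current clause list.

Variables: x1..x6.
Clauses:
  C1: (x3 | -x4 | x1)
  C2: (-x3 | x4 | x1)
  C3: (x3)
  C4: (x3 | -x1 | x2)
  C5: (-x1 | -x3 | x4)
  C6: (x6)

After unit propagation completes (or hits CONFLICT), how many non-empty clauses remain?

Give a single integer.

Answer: 2

Derivation:
unit clause [3] forces x3=T; simplify:
  drop -3 from [-3, 4, 1] -> [4, 1]
  drop -3 from [-1, -3, 4] -> [-1, 4]
  satisfied 3 clause(s); 3 remain; assigned so far: [3]
unit clause [6] forces x6=T; simplify:
  satisfied 1 clause(s); 2 remain; assigned so far: [3, 6]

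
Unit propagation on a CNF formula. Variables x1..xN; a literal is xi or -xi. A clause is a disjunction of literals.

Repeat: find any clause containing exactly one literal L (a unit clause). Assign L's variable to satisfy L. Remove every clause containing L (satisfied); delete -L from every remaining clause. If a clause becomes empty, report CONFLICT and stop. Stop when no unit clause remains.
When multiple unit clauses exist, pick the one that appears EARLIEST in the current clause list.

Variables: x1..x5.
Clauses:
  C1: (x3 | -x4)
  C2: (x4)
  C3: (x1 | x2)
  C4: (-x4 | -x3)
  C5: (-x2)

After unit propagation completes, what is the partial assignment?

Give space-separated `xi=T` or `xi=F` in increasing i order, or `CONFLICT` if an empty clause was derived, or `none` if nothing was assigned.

Answer: CONFLICT

Derivation:
unit clause [4] forces x4=T; simplify:
  drop -4 from [3, -4] -> [3]
  drop -4 from [-4, -3] -> [-3]
  satisfied 1 clause(s); 4 remain; assigned so far: [4]
unit clause [3] forces x3=T; simplify:
  drop -3 from [-3] -> [] (empty!)
  satisfied 1 clause(s); 3 remain; assigned so far: [3, 4]
CONFLICT (empty clause)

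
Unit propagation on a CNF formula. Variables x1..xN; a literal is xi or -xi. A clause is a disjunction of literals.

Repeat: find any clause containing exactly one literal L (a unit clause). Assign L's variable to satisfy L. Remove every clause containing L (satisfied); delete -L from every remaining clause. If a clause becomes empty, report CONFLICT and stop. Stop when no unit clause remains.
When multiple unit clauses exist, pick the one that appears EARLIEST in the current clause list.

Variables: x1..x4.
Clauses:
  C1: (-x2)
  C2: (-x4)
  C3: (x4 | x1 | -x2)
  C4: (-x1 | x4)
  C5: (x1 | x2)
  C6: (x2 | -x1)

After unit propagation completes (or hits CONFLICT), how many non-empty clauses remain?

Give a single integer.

unit clause [-2] forces x2=F; simplify:
  drop 2 from [1, 2] -> [1]
  drop 2 from [2, -1] -> [-1]
  satisfied 2 clause(s); 4 remain; assigned so far: [2]
unit clause [-4] forces x4=F; simplify:
  drop 4 from [-1, 4] -> [-1]
  satisfied 1 clause(s); 3 remain; assigned so far: [2, 4]
unit clause [-1] forces x1=F; simplify:
  drop 1 from [1] -> [] (empty!)
  satisfied 2 clause(s); 1 remain; assigned so far: [1, 2, 4]
CONFLICT (empty clause)

Answer: 0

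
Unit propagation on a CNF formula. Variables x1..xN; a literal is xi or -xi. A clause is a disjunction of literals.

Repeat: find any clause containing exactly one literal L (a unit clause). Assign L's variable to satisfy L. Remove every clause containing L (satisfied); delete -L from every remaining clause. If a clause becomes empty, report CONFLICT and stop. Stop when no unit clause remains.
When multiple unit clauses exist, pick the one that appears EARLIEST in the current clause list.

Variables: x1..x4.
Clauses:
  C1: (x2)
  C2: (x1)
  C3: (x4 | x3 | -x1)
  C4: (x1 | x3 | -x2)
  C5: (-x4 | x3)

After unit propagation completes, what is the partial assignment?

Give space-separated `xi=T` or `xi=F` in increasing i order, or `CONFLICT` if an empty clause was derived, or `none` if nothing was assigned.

Answer: x1=T x2=T

Derivation:
unit clause [2] forces x2=T; simplify:
  drop -2 from [1, 3, -2] -> [1, 3]
  satisfied 1 clause(s); 4 remain; assigned so far: [2]
unit clause [1] forces x1=T; simplify:
  drop -1 from [4, 3, -1] -> [4, 3]
  satisfied 2 clause(s); 2 remain; assigned so far: [1, 2]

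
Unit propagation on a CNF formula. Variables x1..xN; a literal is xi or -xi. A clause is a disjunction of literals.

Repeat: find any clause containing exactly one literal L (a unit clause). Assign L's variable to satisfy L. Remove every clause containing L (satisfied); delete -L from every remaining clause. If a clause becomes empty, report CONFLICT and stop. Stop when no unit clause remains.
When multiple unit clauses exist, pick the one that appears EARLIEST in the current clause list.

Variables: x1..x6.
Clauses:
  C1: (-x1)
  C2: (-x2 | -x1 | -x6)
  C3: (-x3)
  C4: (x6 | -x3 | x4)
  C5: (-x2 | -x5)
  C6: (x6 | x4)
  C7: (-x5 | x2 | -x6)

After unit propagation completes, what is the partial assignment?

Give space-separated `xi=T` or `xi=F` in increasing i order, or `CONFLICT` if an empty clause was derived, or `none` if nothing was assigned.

unit clause [-1] forces x1=F; simplify:
  satisfied 2 clause(s); 5 remain; assigned so far: [1]
unit clause [-3] forces x3=F; simplify:
  satisfied 2 clause(s); 3 remain; assigned so far: [1, 3]

Answer: x1=F x3=F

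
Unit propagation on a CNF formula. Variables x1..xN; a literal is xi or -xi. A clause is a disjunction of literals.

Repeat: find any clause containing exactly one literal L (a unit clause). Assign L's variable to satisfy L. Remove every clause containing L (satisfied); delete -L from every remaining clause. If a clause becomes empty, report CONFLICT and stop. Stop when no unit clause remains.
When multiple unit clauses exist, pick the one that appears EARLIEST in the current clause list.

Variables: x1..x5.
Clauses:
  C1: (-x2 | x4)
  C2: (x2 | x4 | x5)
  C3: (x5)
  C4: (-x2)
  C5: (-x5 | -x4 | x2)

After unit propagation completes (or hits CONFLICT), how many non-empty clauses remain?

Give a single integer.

Answer: 0

Derivation:
unit clause [5] forces x5=T; simplify:
  drop -5 from [-5, -4, 2] -> [-4, 2]
  satisfied 2 clause(s); 3 remain; assigned so far: [5]
unit clause [-2] forces x2=F; simplify:
  drop 2 from [-4, 2] -> [-4]
  satisfied 2 clause(s); 1 remain; assigned so far: [2, 5]
unit clause [-4] forces x4=F; simplify:
  satisfied 1 clause(s); 0 remain; assigned so far: [2, 4, 5]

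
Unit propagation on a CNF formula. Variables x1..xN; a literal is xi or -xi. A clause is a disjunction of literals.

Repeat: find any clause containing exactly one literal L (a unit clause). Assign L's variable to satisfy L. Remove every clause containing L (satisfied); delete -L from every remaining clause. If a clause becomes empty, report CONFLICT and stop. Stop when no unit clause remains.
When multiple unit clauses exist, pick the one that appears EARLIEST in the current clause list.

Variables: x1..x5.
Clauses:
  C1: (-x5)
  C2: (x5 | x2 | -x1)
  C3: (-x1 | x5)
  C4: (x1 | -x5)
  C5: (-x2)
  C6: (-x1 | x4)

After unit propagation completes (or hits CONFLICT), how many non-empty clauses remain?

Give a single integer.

Answer: 0

Derivation:
unit clause [-5] forces x5=F; simplify:
  drop 5 from [5, 2, -1] -> [2, -1]
  drop 5 from [-1, 5] -> [-1]
  satisfied 2 clause(s); 4 remain; assigned so far: [5]
unit clause [-1] forces x1=F; simplify:
  satisfied 3 clause(s); 1 remain; assigned so far: [1, 5]
unit clause [-2] forces x2=F; simplify:
  satisfied 1 clause(s); 0 remain; assigned so far: [1, 2, 5]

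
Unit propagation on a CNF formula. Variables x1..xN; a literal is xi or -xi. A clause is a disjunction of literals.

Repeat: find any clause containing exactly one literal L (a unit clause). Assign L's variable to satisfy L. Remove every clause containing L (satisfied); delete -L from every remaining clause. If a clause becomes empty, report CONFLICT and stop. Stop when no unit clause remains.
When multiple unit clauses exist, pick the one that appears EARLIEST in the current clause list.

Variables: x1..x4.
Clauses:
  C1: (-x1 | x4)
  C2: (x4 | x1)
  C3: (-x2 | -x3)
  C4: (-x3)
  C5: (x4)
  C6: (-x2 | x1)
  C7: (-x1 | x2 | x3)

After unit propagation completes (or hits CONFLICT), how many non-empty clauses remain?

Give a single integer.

Answer: 2

Derivation:
unit clause [-3] forces x3=F; simplify:
  drop 3 from [-1, 2, 3] -> [-1, 2]
  satisfied 2 clause(s); 5 remain; assigned so far: [3]
unit clause [4] forces x4=T; simplify:
  satisfied 3 clause(s); 2 remain; assigned so far: [3, 4]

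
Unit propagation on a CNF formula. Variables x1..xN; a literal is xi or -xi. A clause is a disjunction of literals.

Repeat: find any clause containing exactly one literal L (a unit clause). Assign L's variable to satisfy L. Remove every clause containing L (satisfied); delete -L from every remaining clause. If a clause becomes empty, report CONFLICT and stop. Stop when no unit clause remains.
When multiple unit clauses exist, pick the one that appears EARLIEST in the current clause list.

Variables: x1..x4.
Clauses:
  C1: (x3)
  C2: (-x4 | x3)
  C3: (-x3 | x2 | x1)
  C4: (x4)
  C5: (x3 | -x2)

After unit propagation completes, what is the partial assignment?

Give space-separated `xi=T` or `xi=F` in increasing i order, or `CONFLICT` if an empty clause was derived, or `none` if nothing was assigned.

unit clause [3] forces x3=T; simplify:
  drop -3 from [-3, 2, 1] -> [2, 1]
  satisfied 3 clause(s); 2 remain; assigned so far: [3]
unit clause [4] forces x4=T; simplify:
  satisfied 1 clause(s); 1 remain; assigned so far: [3, 4]

Answer: x3=T x4=T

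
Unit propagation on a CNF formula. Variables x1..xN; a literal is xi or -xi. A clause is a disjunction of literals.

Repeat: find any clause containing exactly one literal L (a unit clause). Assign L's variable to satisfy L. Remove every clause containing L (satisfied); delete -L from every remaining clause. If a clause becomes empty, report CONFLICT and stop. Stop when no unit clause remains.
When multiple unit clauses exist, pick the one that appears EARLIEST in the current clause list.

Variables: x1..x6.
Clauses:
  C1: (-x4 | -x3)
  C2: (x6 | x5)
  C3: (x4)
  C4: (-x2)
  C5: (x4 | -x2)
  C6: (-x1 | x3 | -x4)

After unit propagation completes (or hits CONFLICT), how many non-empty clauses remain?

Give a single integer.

unit clause [4] forces x4=T; simplify:
  drop -4 from [-4, -3] -> [-3]
  drop -4 from [-1, 3, -4] -> [-1, 3]
  satisfied 2 clause(s); 4 remain; assigned so far: [4]
unit clause [-3] forces x3=F; simplify:
  drop 3 from [-1, 3] -> [-1]
  satisfied 1 clause(s); 3 remain; assigned so far: [3, 4]
unit clause [-2] forces x2=F; simplify:
  satisfied 1 clause(s); 2 remain; assigned so far: [2, 3, 4]
unit clause [-1] forces x1=F; simplify:
  satisfied 1 clause(s); 1 remain; assigned so far: [1, 2, 3, 4]

Answer: 1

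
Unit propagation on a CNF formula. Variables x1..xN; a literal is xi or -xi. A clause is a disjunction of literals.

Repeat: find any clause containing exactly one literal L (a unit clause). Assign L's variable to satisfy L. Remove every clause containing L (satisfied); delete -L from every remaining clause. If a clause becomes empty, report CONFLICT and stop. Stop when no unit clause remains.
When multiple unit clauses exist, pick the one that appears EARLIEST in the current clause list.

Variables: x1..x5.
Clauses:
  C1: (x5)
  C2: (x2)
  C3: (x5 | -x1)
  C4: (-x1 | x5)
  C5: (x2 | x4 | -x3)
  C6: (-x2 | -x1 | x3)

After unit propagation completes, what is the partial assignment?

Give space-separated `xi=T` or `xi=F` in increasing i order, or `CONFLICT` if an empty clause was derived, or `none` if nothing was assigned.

Answer: x2=T x5=T

Derivation:
unit clause [5] forces x5=T; simplify:
  satisfied 3 clause(s); 3 remain; assigned so far: [5]
unit clause [2] forces x2=T; simplify:
  drop -2 from [-2, -1, 3] -> [-1, 3]
  satisfied 2 clause(s); 1 remain; assigned so far: [2, 5]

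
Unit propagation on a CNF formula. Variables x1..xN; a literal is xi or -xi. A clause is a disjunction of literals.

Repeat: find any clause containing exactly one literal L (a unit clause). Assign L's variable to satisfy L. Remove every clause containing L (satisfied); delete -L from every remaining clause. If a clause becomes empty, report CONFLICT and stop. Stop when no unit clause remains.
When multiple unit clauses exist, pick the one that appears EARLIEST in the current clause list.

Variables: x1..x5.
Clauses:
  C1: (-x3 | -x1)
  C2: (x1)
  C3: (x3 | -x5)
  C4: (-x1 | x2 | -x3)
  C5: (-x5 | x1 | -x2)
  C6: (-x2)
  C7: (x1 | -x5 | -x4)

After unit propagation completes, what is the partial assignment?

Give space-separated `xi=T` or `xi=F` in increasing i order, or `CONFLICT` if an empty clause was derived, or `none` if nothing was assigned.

unit clause [1] forces x1=T; simplify:
  drop -1 from [-3, -1] -> [-3]
  drop -1 from [-1, 2, -3] -> [2, -3]
  satisfied 3 clause(s); 4 remain; assigned so far: [1]
unit clause [-3] forces x3=F; simplify:
  drop 3 from [3, -5] -> [-5]
  satisfied 2 clause(s); 2 remain; assigned so far: [1, 3]
unit clause [-5] forces x5=F; simplify:
  satisfied 1 clause(s); 1 remain; assigned so far: [1, 3, 5]
unit clause [-2] forces x2=F; simplify:
  satisfied 1 clause(s); 0 remain; assigned so far: [1, 2, 3, 5]

Answer: x1=T x2=F x3=F x5=F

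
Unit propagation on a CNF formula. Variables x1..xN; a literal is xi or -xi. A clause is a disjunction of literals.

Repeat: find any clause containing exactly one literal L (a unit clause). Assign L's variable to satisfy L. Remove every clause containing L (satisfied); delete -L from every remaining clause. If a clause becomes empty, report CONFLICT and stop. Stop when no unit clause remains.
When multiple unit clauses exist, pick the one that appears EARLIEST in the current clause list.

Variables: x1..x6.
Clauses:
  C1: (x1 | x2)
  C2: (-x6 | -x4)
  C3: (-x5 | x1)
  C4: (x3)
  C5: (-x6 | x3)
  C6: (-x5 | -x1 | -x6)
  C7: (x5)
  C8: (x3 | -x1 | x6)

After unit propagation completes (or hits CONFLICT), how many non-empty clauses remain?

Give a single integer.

unit clause [3] forces x3=T; simplify:
  satisfied 3 clause(s); 5 remain; assigned so far: [3]
unit clause [5] forces x5=T; simplify:
  drop -5 from [-5, 1] -> [1]
  drop -5 from [-5, -1, -6] -> [-1, -6]
  satisfied 1 clause(s); 4 remain; assigned so far: [3, 5]
unit clause [1] forces x1=T; simplify:
  drop -1 from [-1, -6] -> [-6]
  satisfied 2 clause(s); 2 remain; assigned so far: [1, 3, 5]
unit clause [-6] forces x6=F; simplify:
  satisfied 2 clause(s); 0 remain; assigned so far: [1, 3, 5, 6]

Answer: 0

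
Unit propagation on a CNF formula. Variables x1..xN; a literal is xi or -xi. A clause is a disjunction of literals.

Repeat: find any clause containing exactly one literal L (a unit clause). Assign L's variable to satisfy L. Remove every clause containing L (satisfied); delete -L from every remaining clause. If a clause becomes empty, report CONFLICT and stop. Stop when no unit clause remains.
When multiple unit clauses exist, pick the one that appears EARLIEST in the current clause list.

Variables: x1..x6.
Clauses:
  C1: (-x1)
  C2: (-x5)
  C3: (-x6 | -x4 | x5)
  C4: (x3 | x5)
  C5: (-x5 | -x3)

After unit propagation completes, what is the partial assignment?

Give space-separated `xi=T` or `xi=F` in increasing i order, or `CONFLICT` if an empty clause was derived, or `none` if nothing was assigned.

unit clause [-1] forces x1=F; simplify:
  satisfied 1 clause(s); 4 remain; assigned so far: [1]
unit clause [-5] forces x5=F; simplify:
  drop 5 from [-6, -4, 5] -> [-6, -4]
  drop 5 from [3, 5] -> [3]
  satisfied 2 clause(s); 2 remain; assigned so far: [1, 5]
unit clause [3] forces x3=T; simplify:
  satisfied 1 clause(s); 1 remain; assigned so far: [1, 3, 5]

Answer: x1=F x3=T x5=F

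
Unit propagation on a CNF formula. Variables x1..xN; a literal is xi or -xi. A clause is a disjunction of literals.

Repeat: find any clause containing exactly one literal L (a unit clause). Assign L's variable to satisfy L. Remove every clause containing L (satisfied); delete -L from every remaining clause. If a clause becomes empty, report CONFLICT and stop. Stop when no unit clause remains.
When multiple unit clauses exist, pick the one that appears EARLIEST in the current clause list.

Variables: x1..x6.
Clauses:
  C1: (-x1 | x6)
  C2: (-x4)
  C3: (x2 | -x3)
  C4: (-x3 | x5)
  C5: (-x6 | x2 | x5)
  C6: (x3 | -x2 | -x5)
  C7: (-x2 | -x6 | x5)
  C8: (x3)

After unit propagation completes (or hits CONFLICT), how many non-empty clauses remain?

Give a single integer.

unit clause [-4] forces x4=F; simplify:
  satisfied 1 clause(s); 7 remain; assigned so far: [4]
unit clause [3] forces x3=T; simplify:
  drop -3 from [2, -3] -> [2]
  drop -3 from [-3, 5] -> [5]
  satisfied 2 clause(s); 5 remain; assigned so far: [3, 4]
unit clause [2] forces x2=T; simplify:
  drop -2 from [-2, -6, 5] -> [-6, 5]
  satisfied 2 clause(s); 3 remain; assigned so far: [2, 3, 4]
unit clause [5] forces x5=T; simplify:
  satisfied 2 clause(s); 1 remain; assigned so far: [2, 3, 4, 5]

Answer: 1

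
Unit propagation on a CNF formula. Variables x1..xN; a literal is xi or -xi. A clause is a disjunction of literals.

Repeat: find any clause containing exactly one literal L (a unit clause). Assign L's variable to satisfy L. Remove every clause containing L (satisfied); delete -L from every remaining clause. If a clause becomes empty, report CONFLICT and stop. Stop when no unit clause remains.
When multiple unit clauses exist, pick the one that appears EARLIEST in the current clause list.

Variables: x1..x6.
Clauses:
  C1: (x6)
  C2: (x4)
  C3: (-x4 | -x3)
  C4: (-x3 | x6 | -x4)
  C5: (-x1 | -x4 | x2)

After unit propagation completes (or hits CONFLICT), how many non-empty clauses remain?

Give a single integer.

Answer: 1

Derivation:
unit clause [6] forces x6=T; simplify:
  satisfied 2 clause(s); 3 remain; assigned so far: [6]
unit clause [4] forces x4=T; simplify:
  drop -4 from [-4, -3] -> [-3]
  drop -4 from [-1, -4, 2] -> [-1, 2]
  satisfied 1 clause(s); 2 remain; assigned so far: [4, 6]
unit clause [-3] forces x3=F; simplify:
  satisfied 1 clause(s); 1 remain; assigned so far: [3, 4, 6]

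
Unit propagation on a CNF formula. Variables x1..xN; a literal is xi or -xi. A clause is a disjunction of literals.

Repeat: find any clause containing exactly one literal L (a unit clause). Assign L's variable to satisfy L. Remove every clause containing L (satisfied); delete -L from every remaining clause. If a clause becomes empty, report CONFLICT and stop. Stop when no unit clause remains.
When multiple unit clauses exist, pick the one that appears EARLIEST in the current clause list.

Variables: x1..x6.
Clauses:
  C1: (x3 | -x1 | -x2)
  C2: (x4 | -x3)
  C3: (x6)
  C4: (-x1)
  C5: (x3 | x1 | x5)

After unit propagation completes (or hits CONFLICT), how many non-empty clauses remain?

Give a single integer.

unit clause [6] forces x6=T; simplify:
  satisfied 1 clause(s); 4 remain; assigned so far: [6]
unit clause [-1] forces x1=F; simplify:
  drop 1 from [3, 1, 5] -> [3, 5]
  satisfied 2 clause(s); 2 remain; assigned so far: [1, 6]

Answer: 2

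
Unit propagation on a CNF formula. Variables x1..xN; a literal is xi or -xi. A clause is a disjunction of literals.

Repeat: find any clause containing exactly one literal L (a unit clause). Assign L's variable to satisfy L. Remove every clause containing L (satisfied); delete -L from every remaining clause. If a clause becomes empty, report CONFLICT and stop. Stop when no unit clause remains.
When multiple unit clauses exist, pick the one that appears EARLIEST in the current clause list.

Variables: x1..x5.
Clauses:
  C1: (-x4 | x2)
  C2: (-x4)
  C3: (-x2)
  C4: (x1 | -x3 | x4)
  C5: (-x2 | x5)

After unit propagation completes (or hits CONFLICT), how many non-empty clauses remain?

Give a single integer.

Answer: 1

Derivation:
unit clause [-4] forces x4=F; simplify:
  drop 4 from [1, -3, 4] -> [1, -3]
  satisfied 2 clause(s); 3 remain; assigned so far: [4]
unit clause [-2] forces x2=F; simplify:
  satisfied 2 clause(s); 1 remain; assigned so far: [2, 4]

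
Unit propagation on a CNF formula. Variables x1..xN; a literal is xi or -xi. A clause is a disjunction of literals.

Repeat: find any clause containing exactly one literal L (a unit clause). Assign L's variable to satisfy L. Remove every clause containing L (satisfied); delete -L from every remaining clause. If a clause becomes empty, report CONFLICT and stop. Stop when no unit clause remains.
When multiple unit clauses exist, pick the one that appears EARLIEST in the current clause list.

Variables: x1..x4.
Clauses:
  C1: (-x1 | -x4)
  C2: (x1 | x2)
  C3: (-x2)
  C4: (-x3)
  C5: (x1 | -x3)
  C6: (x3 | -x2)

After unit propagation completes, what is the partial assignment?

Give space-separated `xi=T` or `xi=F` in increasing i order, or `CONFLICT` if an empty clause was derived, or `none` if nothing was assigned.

unit clause [-2] forces x2=F; simplify:
  drop 2 from [1, 2] -> [1]
  satisfied 2 clause(s); 4 remain; assigned so far: [2]
unit clause [1] forces x1=T; simplify:
  drop -1 from [-1, -4] -> [-4]
  satisfied 2 clause(s); 2 remain; assigned so far: [1, 2]
unit clause [-4] forces x4=F; simplify:
  satisfied 1 clause(s); 1 remain; assigned so far: [1, 2, 4]
unit clause [-3] forces x3=F; simplify:
  satisfied 1 clause(s); 0 remain; assigned so far: [1, 2, 3, 4]

Answer: x1=T x2=F x3=F x4=F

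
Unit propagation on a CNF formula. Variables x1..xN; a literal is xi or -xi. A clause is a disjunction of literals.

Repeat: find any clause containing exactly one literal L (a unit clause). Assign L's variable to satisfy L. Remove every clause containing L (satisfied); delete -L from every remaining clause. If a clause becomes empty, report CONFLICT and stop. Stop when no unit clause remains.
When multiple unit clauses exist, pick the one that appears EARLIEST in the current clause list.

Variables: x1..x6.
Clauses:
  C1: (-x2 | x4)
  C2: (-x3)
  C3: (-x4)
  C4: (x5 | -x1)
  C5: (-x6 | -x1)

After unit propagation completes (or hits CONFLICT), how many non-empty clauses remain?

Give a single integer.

unit clause [-3] forces x3=F; simplify:
  satisfied 1 clause(s); 4 remain; assigned so far: [3]
unit clause [-4] forces x4=F; simplify:
  drop 4 from [-2, 4] -> [-2]
  satisfied 1 clause(s); 3 remain; assigned so far: [3, 4]
unit clause [-2] forces x2=F; simplify:
  satisfied 1 clause(s); 2 remain; assigned so far: [2, 3, 4]

Answer: 2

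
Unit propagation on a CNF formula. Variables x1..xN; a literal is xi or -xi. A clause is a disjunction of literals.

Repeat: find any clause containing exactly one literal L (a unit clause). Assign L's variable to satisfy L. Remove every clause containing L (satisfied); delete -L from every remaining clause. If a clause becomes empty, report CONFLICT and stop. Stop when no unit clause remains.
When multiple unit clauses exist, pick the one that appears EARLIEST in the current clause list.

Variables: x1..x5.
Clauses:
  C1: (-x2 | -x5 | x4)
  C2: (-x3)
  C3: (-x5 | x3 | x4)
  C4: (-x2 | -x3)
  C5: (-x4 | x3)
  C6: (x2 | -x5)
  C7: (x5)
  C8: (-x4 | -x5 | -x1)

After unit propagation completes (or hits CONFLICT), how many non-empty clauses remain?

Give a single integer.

unit clause [-3] forces x3=F; simplify:
  drop 3 from [-5, 3, 4] -> [-5, 4]
  drop 3 from [-4, 3] -> [-4]
  satisfied 2 clause(s); 6 remain; assigned so far: [3]
unit clause [-4] forces x4=F; simplify:
  drop 4 from [-2, -5, 4] -> [-2, -5]
  drop 4 from [-5, 4] -> [-5]
  satisfied 2 clause(s); 4 remain; assigned so far: [3, 4]
unit clause [-5] forces x5=F; simplify:
  drop 5 from [5] -> [] (empty!)
  satisfied 3 clause(s); 1 remain; assigned so far: [3, 4, 5]
CONFLICT (empty clause)

Answer: 0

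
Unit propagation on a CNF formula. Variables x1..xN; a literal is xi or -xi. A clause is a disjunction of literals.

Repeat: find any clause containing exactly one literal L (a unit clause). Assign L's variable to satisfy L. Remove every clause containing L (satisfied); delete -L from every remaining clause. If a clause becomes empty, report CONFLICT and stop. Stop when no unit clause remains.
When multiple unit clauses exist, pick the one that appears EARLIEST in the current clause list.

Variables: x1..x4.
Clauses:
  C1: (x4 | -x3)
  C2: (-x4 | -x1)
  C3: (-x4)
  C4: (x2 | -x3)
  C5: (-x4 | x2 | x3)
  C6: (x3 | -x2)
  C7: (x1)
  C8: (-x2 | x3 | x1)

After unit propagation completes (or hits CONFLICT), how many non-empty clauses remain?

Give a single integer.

Answer: 0

Derivation:
unit clause [-4] forces x4=F; simplify:
  drop 4 from [4, -3] -> [-3]
  satisfied 3 clause(s); 5 remain; assigned so far: [4]
unit clause [-3] forces x3=F; simplify:
  drop 3 from [3, -2] -> [-2]
  drop 3 from [-2, 3, 1] -> [-2, 1]
  satisfied 2 clause(s); 3 remain; assigned so far: [3, 4]
unit clause [-2] forces x2=F; simplify:
  satisfied 2 clause(s); 1 remain; assigned so far: [2, 3, 4]
unit clause [1] forces x1=T; simplify:
  satisfied 1 clause(s); 0 remain; assigned so far: [1, 2, 3, 4]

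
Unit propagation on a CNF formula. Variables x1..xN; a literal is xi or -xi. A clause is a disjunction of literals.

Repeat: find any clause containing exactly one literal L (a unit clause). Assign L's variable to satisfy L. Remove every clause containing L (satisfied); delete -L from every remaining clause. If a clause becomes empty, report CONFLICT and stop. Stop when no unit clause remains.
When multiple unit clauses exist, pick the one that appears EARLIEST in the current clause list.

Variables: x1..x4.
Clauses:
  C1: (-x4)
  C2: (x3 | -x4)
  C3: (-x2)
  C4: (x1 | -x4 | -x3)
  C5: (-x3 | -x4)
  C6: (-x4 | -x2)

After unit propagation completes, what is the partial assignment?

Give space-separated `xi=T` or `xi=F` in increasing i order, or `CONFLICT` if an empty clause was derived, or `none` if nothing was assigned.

unit clause [-4] forces x4=F; simplify:
  satisfied 5 clause(s); 1 remain; assigned so far: [4]
unit clause [-2] forces x2=F; simplify:
  satisfied 1 clause(s); 0 remain; assigned so far: [2, 4]

Answer: x2=F x4=F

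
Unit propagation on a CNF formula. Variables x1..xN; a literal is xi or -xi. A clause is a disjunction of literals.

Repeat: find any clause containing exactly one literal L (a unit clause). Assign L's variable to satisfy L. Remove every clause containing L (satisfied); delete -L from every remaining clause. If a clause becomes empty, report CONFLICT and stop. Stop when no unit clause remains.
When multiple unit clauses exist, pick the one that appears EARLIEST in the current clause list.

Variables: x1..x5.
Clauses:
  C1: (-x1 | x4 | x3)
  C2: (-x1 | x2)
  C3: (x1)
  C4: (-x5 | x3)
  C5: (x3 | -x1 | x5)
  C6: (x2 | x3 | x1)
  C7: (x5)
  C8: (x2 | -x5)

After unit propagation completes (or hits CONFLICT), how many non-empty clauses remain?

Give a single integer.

Answer: 0

Derivation:
unit clause [1] forces x1=T; simplify:
  drop -1 from [-1, 4, 3] -> [4, 3]
  drop -1 from [-1, 2] -> [2]
  drop -1 from [3, -1, 5] -> [3, 5]
  satisfied 2 clause(s); 6 remain; assigned so far: [1]
unit clause [2] forces x2=T; simplify:
  satisfied 2 clause(s); 4 remain; assigned so far: [1, 2]
unit clause [5] forces x5=T; simplify:
  drop -5 from [-5, 3] -> [3]
  satisfied 2 clause(s); 2 remain; assigned so far: [1, 2, 5]
unit clause [3] forces x3=T; simplify:
  satisfied 2 clause(s); 0 remain; assigned so far: [1, 2, 3, 5]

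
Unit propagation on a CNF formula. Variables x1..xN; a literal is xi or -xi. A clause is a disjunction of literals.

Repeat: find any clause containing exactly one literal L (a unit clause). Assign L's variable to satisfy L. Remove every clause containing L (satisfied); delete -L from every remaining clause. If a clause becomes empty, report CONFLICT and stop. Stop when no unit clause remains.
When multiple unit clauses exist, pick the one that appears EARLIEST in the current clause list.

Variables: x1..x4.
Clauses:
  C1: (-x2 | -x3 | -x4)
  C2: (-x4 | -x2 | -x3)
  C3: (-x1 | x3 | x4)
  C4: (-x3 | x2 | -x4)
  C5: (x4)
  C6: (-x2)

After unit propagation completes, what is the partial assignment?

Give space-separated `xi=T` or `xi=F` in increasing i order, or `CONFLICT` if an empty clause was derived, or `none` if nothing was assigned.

unit clause [4] forces x4=T; simplify:
  drop -4 from [-2, -3, -4] -> [-2, -3]
  drop -4 from [-4, -2, -3] -> [-2, -3]
  drop -4 from [-3, 2, -4] -> [-3, 2]
  satisfied 2 clause(s); 4 remain; assigned so far: [4]
unit clause [-2] forces x2=F; simplify:
  drop 2 from [-3, 2] -> [-3]
  satisfied 3 clause(s); 1 remain; assigned so far: [2, 4]
unit clause [-3] forces x3=F; simplify:
  satisfied 1 clause(s); 0 remain; assigned so far: [2, 3, 4]

Answer: x2=F x3=F x4=T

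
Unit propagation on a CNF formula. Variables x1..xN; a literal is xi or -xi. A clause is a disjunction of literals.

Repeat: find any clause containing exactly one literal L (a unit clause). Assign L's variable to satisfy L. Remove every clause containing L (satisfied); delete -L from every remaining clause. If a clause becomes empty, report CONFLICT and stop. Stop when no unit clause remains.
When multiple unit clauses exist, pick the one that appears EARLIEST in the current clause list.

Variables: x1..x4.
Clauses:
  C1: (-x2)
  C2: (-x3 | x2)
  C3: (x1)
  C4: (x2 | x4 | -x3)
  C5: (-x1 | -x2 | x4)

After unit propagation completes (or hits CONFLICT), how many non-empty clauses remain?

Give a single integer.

unit clause [-2] forces x2=F; simplify:
  drop 2 from [-3, 2] -> [-3]
  drop 2 from [2, 4, -3] -> [4, -3]
  satisfied 2 clause(s); 3 remain; assigned so far: [2]
unit clause [-3] forces x3=F; simplify:
  satisfied 2 clause(s); 1 remain; assigned so far: [2, 3]
unit clause [1] forces x1=T; simplify:
  satisfied 1 clause(s); 0 remain; assigned so far: [1, 2, 3]

Answer: 0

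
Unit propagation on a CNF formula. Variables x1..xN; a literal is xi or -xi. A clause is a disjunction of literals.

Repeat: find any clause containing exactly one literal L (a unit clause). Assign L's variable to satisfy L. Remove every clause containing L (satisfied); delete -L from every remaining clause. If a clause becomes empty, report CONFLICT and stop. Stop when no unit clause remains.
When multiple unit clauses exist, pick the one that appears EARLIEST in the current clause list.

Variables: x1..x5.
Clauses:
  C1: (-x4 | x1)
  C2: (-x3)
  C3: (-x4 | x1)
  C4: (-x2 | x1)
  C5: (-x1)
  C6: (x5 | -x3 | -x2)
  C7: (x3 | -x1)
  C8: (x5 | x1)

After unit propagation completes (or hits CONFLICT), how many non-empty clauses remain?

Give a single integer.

Answer: 0

Derivation:
unit clause [-3] forces x3=F; simplify:
  drop 3 from [3, -1] -> [-1]
  satisfied 2 clause(s); 6 remain; assigned so far: [3]
unit clause [-1] forces x1=F; simplify:
  drop 1 from [-4, 1] -> [-4]
  drop 1 from [-4, 1] -> [-4]
  drop 1 from [-2, 1] -> [-2]
  drop 1 from [5, 1] -> [5]
  satisfied 2 clause(s); 4 remain; assigned so far: [1, 3]
unit clause [-4] forces x4=F; simplify:
  satisfied 2 clause(s); 2 remain; assigned so far: [1, 3, 4]
unit clause [-2] forces x2=F; simplify:
  satisfied 1 clause(s); 1 remain; assigned so far: [1, 2, 3, 4]
unit clause [5] forces x5=T; simplify:
  satisfied 1 clause(s); 0 remain; assigned so far: [1, 2, 3, 4, 5]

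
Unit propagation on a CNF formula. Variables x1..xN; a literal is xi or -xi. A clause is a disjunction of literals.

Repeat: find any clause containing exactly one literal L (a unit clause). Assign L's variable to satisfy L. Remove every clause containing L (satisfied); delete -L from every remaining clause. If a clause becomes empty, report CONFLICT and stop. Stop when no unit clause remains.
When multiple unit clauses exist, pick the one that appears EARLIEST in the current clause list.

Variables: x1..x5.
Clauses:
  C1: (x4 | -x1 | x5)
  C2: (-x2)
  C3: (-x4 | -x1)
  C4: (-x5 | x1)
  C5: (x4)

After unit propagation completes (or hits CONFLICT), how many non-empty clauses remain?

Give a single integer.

Answer: 0

Derivation:
unit clause [-2] forces x2=F; simplify:
  satisfied 1 clause(s); 4 remain; assigned so far: [2]
unit clause [4] forces x4=T; simplify:
  drop -4 from [-4, -1] -> [-1]
  satisfied 2 clause(s); 2 remain; assigned so far: [2, 4]
unit clause [-1] forces x1=F; simplify:
  drop 1 from [-5, 1] -> [-5]
  satisfied 1 clause(s); 1 remain; assigned so far: [1, 2, 4]
unit clause [-5] forces x5=F; simplify:
  satisfied 1 clause(s); 0 remain; assigned so far: [1, 2, 4, 5]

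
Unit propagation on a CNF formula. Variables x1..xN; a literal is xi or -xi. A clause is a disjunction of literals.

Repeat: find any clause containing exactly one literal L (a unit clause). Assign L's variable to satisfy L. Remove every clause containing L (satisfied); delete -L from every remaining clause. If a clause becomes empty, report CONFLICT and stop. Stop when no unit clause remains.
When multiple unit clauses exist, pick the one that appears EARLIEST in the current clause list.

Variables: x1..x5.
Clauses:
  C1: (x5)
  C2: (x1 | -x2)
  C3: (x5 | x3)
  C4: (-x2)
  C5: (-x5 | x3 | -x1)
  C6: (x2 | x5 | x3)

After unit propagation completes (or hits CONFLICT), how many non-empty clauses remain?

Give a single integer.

unit clause [5] forces x5=T; simplify:
  drop -5 from [-5, 3, -1] -> [3, -1]
  satisfied 3 clause(s); 3 remain; assigned so far: [5]
unit clause [-2] forces x2=F; simplify:
  satisfied 2 clause(s); 1 remain; assigned so far: [2, 5]

Answer: 1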